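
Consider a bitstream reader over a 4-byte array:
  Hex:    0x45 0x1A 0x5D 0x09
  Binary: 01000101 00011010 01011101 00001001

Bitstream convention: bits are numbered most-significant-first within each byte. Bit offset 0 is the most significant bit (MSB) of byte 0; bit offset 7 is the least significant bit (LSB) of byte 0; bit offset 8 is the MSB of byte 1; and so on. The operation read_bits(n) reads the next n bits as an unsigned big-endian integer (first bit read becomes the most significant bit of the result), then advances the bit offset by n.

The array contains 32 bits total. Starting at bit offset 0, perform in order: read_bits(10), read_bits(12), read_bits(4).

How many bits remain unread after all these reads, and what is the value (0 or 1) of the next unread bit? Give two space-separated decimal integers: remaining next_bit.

Answer: 6 0

Derivation:
Read 1: bits[0:10] width=10 -> value=276 (bin 0100010100); offset now 10 = byte 1 bit 2; 22 bits remain
Read 2: bits[10:22] width=12 -> value=1687 (bin 011010010111); offset now 22 = byte 2 bit 6; 10 bits remain
Read 3: bits[22:26] width=4 -> value=4 (bin 0100); offset now 26 = byte 3 bit 2; 6 bits remain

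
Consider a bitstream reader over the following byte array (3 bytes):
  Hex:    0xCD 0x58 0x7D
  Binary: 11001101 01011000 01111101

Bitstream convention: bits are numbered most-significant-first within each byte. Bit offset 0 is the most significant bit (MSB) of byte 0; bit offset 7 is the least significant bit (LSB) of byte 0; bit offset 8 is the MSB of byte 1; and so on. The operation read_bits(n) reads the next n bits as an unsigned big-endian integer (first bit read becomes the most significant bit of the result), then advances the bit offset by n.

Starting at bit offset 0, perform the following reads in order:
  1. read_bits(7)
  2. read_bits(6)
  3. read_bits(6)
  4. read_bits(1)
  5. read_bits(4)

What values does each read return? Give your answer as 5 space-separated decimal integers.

Answer: 102 43 3 1 13

Derivation:
Read 1: bits[0:7] width=7 -> value=102 (bin 1100110); offset now 7 = byte 0 bit 7; 17 bits remain
Read 2: bits[7:13] width=6 -> value=43 (bin 101011); offset now 13 = byte 1 bit 5; 11 bits remain
Read 3: bits[13:19] width=6 -> value=3 (bin 000011); offset now 19 = byte 2 bit 3; 5 bits remain
Read 4: bits[19:20] width=1 -> value=1 (bin 1); offset now 20 = byte 2 bit 4; 4 bits remain
Read 5: bits[20:24] width=4 -> value=13 (bin 1101); offset now 24 = byte 3 bit 0; 0 bits remain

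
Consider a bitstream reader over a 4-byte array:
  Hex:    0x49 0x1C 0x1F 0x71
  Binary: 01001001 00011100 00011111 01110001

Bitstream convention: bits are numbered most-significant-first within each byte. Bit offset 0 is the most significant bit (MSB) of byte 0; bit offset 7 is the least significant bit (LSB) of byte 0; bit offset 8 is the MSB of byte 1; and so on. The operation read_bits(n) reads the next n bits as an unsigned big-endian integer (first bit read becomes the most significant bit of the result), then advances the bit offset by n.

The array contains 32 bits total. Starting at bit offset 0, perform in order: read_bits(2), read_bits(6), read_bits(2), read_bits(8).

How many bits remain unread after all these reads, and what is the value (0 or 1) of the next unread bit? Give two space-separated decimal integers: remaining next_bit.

Read 1: bits[0:2] width=2 -> value=1 (bin 01); offset now 2 = byte 0 bit 2; 30 bits remain
Read 2: bits[2:8] width=6 -> value=9 (bin 001001); offset now 8 = byte 1 bit 0; 24 bits remain
Read 3: bits[8:10] width=2 -> value=0 (bin 00); offset now 10 = byte 1 bit 2; 22 bits remain
Read 4: bits[10:18] width=8 -> value=112 (bin 01110000); offset now 18 = byte 2 bit 2; 14 bits remain

Answer: 14 0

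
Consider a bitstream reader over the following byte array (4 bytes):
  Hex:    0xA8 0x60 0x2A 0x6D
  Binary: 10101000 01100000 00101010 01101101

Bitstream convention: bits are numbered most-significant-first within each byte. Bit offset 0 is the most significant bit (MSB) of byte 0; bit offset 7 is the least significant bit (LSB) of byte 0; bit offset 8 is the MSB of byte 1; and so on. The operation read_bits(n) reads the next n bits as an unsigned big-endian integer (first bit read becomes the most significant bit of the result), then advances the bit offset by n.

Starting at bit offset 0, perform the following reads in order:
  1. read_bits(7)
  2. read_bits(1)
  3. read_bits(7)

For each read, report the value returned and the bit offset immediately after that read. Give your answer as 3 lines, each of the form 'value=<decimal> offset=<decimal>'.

Read 1: bits[0:7] width=7 -> value=84 (bin 1010100); offset now 7 = byte 0 bit 7; 25 bits remain
Read 2: bits[7:8] width=1 -> value=0 (bin 0); offset now 8 = byte 1 bit 0; 24 bits remain
Read 3: bits[8:15] width=7 -> value=48 (bin 0110000); offset now 15 = byte 1 bit 7; 17 bits remain

Answer: value=84 offset=7
value=0 offset=8
value=48 offset=15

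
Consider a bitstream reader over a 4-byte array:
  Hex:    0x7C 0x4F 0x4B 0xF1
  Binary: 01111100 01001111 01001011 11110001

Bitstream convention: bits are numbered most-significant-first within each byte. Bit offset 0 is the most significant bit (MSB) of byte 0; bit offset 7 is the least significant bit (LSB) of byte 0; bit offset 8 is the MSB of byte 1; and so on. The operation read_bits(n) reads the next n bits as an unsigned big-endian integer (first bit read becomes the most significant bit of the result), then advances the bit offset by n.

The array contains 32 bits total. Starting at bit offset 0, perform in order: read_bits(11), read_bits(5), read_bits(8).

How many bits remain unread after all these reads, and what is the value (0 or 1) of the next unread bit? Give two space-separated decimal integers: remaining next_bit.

Answer: 8 1

Derivation:
Read 1: bits[0:11] width=11 -> value=994 (bin 01111100010); offset now 11 = byte 1 bit 3; 21 bits remain
Read 2: bits[11:16] width=5 -> value=15 (bin 01111); offset now 16 = byte 2 bit 0; 16 bits remain
Read 3: bits[16:24] width=8 -> value=75 (bin 01001011); offset now 24 = byte 3 bit 0; 8 bits remain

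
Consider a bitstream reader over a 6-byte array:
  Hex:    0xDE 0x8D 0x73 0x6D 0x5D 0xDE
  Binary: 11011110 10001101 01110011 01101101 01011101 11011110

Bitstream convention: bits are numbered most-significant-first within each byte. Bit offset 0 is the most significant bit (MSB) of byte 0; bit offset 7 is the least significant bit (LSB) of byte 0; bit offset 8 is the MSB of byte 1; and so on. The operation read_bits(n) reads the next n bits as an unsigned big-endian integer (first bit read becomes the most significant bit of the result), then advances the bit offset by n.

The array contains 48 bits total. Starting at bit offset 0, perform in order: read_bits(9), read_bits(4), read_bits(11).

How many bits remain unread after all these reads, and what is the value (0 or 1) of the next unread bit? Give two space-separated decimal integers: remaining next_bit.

Answer: 24 0

Derivation:
Read 1: bits[0:9] width=9 -> value=445 (bin 110111101); offset now 9 = byte 1 bit 1; 39 bits remain
Read 2: bits[9:13] width=4 -> value=1 (bin 0001); offset now 13 = byte 1 bit 5; 35 bits remain
Read 3: bits[13:24] width=11 -> value=1395 (bin 10101110011); offset now 24 = byte 3 bit 0; 24 bits remain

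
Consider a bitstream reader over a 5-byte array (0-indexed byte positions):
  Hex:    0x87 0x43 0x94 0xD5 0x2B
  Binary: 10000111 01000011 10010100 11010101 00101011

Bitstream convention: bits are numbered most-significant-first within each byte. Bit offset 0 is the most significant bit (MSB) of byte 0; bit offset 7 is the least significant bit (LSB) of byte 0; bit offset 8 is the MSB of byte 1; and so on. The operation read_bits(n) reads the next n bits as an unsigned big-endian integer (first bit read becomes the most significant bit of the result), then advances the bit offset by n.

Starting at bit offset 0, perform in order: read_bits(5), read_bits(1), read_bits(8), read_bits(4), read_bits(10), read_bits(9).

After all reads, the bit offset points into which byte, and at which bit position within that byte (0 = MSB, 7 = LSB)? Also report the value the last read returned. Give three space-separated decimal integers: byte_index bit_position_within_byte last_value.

Answer: 4 5 165

Derivation:
Read 1: bits[0:5] width=5 -> value=16 (bin 10000); offset now 5 = byte 0 bit 5; 35 bits remain
Read 2: bits[5:6] width=1 -> value=1 (bin 1); offset now 6 = byte 0 bit 6; 34 bits remain
Read 3: bits[6:14] width=8 -> value=208 (bin 11010000); offset now 14 = byte 1 bit 6; 26 bits remain
Read 4: bits[14:18] width=4 -> value=14 (bin 1110); offset now 18 = byte 2 bit 2; 22 bits remain
Read 5: bits[18:28] width=10 -> value=333 (bin 0101001101); offset now 28 = byte 3 bit 4; 12 bits remain
Read 6: bits[28:37] width=9 -> value=165 (bin 010100101); offset now 37 = byte 4 bit 5; 3 bits remain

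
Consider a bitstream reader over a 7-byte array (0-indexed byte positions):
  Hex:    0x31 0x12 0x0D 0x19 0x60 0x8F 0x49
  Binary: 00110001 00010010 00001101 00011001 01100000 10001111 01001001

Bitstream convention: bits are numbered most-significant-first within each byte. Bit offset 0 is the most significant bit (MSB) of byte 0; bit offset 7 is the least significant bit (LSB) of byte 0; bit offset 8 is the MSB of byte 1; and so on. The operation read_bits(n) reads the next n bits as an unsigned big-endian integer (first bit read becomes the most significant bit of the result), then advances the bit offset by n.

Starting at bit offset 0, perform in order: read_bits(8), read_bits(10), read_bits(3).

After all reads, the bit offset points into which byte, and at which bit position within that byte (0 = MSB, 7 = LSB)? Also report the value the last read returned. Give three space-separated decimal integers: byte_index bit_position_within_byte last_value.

Answer: 2 5 1

Derivation:
Read 1: bits[0:8] width=8 -> value=49 (bin 00110001); offset now 8 = byte 1 bit 0; 48 bits remain
Read 2: bits[8:18] width=10 -> value=72 (bin 0001001000); offset now 18 = byte 2 bit 2; 38 bits remain
Read 3: bits[18:21] width=3 -> value=1 (bin 001); offset now 21 = byte 2 bit 5; 35 bits remain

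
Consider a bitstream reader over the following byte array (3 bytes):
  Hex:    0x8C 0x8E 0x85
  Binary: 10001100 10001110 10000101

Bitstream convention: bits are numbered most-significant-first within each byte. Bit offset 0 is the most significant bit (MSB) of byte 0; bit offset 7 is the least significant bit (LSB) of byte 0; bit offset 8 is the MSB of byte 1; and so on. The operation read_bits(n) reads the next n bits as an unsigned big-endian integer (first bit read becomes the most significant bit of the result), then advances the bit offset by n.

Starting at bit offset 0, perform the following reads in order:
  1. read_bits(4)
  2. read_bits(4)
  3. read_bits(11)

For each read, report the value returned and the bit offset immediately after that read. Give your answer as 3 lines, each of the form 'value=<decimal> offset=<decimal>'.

Answer: value=8 offset=4
value=12 offset=8
value=1140 offset=19

Derivation:
Read 1: bits[0:4] width=4 -> value=8 (bin 1000); offset now 4 = byte 0 bit 4; 20 bits remain
Read 2: bits[4:8] width=4 -> value=12 (bin 1100); offset now 8 = byte 1 bit 0; 16 bits remain
Read 3: bits[8:19] width=11 -> value=1140 (bin 10001110100); offset now 19 = byte 2 bit 3; 5 bits remain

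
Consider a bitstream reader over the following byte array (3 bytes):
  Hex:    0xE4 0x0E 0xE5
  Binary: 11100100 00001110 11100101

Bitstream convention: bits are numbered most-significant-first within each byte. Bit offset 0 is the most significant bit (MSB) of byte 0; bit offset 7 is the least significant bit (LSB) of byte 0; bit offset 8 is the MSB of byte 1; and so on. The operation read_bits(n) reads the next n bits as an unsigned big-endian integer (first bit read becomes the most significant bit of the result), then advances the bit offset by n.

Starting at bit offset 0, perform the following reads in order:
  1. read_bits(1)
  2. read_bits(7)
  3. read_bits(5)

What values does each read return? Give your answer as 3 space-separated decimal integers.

Answer: 1 100 1

Derivation:
Read 1: bits[0:1] width=1 -> value=1 (bin 1); offset now 1 = byte 0 bit 1; 23 bits remain
Read 2: bits[1:8] width=7 -> value=100 (bin 1100100); offset now 8 = byte 1 bit 0; 16 bits remain
Read 3: bits[8:13] width=5 -> value=1 (bin 00001); offset now 13 = byte 1 bit 5; 11 bits remain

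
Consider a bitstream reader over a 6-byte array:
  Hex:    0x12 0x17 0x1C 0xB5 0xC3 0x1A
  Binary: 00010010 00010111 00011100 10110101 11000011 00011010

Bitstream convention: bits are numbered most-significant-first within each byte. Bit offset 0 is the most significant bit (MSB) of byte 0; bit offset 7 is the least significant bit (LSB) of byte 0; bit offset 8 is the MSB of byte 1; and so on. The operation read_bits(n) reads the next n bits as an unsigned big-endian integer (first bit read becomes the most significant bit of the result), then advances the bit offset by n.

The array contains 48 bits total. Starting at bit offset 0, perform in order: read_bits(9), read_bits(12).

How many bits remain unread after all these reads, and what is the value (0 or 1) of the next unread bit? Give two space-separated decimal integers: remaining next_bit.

Read 1: bits[0:9] width=9 -> value=36 (bin 000100100); offset now 9 = byte 1 bit 1; 39 bits remain
Read 2: bits[9:21] width=12 -> value=739 (bin 001011100011); offset now 21 = byte 2 bit 5; 27 bits remain

Answer: 27 1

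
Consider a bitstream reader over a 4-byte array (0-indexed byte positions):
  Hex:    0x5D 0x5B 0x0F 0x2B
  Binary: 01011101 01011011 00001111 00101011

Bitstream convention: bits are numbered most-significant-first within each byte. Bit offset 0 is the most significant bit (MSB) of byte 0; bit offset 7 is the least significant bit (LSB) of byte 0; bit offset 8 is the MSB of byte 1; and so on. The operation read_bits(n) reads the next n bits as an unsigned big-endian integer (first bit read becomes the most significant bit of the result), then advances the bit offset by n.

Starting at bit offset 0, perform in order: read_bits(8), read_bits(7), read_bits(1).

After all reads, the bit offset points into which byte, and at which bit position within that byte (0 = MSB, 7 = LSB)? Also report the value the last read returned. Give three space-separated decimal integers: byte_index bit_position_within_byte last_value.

Read 1: bits[0:8] width=8 -> value=93 (bin 01011101); offset now 8 = byte 1 bit 0; 24 bits remain
Read 2: bits[8:15] width=7 -> value=45 (bin 0101101); offset now 15 = byte 1 bit 7; 17 bits remain
Read 3: bits[15:16] width=1 -> value=1 (bin 1); offset now 16 = byte 2 bit 0; 16 bits remain

Answer: 2 0 1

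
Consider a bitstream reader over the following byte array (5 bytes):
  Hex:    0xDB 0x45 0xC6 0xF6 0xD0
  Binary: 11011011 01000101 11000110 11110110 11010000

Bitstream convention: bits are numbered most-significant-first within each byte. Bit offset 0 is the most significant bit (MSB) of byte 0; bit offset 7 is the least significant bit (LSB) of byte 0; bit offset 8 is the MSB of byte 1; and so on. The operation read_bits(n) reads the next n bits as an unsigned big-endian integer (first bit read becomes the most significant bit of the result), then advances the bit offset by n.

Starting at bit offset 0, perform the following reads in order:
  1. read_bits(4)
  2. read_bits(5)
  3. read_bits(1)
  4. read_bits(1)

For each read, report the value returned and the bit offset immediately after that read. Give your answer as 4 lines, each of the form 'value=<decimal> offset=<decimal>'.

Read 1: bits[0:4] width=4 -> value=13 (bin 1101); offset now 4 = byte 0 bit 4; 36 bits remain
Read 2: bits[4:9] width=5 -> value=22 (bin 10110); offset now 9 = byte 1 bit 1; 31 bits remain
Read 3: bits[9:10] width=1 -> value=1 (bin 1); offset now 10 = byte 1 bit 2; 30 bits remain
Read 4: bits[10:11] width=1 -> value=0 (bin 0); offset now 11 = byte 1 bit 3; 29 bits remain

Answer: value=13 offset=4
value=22 offset=9
value=1 offset=10
value=0 offset=11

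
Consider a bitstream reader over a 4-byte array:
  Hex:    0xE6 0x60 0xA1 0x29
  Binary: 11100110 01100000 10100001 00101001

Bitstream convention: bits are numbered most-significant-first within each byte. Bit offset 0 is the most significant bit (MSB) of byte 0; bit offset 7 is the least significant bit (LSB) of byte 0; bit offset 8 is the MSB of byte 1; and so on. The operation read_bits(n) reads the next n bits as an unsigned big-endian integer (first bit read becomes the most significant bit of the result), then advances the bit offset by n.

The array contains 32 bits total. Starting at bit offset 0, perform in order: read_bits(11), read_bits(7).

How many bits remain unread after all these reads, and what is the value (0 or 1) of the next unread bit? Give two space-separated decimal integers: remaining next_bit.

Read 1: bits[0:11] width=11 -> value=1843 (bin 11100110011); offset now 11 = byte 1 bit 3; 21 bits remain
Read 2: bits[11:18] width=7 -> value=2 (bin 0000010); offset now 18 = byte 2 bit 2; 14 bits remain

Answer: 14 1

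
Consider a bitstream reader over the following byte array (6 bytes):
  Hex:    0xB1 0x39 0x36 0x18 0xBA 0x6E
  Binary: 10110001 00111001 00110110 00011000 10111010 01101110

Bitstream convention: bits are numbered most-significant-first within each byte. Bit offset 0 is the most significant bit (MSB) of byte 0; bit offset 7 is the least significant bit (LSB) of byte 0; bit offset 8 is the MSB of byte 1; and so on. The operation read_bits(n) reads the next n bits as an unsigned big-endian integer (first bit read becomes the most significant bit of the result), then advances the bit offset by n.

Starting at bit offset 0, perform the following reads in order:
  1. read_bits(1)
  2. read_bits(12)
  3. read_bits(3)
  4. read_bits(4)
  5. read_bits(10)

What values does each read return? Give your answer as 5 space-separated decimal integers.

Read 1: bits[0:1] width=1 -> value=1 (bin 1); offset now 1 = byte 0 bit 1; 47 bits remain
Read 2: bits[1:13] width=12 -> value=1575 (bin 011000100111); offset now 13 = byte 1 bit 5; 35 bits remain
Read 3: bits[13:16] width=3 -> value=1 (bin 001); offset now 16 = byte 2 bit 0; 32 bits remain
Read 4: bits[16:20] width=4 -> value=3 (bin 0011); offset now 20 = byte 2 bit 4; 28 bits remain
Read 5: bits[20:30] width=10 -> value=390 (bin 0110000110); offset now 30 = byte 3 bit 6; 18 bits remain

Answer: 1 1575 1 3 390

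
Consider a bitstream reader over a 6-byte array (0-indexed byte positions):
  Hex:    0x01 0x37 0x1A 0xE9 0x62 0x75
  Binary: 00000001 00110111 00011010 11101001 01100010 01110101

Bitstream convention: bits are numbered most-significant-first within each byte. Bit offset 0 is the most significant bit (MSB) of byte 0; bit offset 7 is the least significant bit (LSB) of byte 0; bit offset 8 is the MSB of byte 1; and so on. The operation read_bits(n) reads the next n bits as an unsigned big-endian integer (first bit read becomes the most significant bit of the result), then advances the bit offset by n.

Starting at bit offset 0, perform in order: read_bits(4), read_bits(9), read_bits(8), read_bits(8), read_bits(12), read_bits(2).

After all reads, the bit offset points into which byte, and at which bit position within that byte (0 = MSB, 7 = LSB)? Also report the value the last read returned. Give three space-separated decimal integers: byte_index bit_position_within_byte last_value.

Read 1: bits[0:4] width=4 -> value=0 (bin 0000); offset now 4 = byte 0 bit 4; 44 bits remain
Read 2: bits[4:13] width=9 -> value=38 (bin 000100110); offset now 13 = byte 1 bit 5; 35 bits remain
Read 3: bits[13:21] width=8 -> value=227 (bin 11100011); offset now 21 = byte 2 bit 5; 27 bits remain
Read 4: bits[21:29] width=8 -> value=93 (bin 01011101); offset now 29 = byte 3 bit 5; 19 bits remain
Read 5: bits[29:41] width=12 -> value=708 (bin 001011000100); offset now 41 = byte 5 bit 1; 7 bits remain
Read 6: bits[41:43] width=2 -> value=3 (bin 11); offset now 43 = byte 5 bit 3; 5 bits remain

Answer: 5 3 3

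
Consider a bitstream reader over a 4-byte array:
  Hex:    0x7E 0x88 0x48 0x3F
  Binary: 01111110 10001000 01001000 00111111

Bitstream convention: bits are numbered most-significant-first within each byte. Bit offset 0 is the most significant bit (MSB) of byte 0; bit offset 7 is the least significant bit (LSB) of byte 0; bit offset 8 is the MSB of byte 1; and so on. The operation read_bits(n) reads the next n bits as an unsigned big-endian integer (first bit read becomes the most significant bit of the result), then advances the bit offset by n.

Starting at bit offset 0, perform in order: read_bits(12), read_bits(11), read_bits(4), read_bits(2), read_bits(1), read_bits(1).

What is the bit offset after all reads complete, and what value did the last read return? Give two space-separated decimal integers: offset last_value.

Read 1: bits[0:12] width=12 -> value=2024 (bin 011111101000); offset now 12 = byte 1 bit 4; 20 bits remain
Read 2: bits[12:23] width=11 -> value=1060 (bin 10000100100); offset now 23 = byte 2 bit 7; 9 bits remain
Read 3: bits[23:27] width=4 -> value=1 (bin 0001); offset now 27 = byte 3 bit 3; 5 bits remain
Read 4: bits[27:29] width=2 -> value=3 (bin 11); offset now 29 = byte 3 bit 5; 3 bits remain
Read 5: bits[29:30] width=1 -> value=1 (bin 1); offset now 30 = byte 3 bit 6; 2 bits remain
Read 6: bits[30:31] width=1 -> value=1 (bin 1); offset now 31 = byte 3 bit 7; 1 bits remain

Answer: 31 1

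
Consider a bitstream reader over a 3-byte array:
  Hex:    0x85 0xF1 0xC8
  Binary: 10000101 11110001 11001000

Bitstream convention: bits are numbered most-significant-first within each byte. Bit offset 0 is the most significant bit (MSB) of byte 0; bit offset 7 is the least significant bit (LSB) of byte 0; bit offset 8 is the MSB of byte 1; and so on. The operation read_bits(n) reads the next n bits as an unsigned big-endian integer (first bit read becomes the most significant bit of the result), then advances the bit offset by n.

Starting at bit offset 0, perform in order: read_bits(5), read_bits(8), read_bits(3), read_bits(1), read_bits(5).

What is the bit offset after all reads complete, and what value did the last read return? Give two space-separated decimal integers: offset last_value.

Read 1: bits[0:5] width=5 -> value=16 (bin 10000); offset now 5 = byte 0 bit 5; 19 bits remain
Read 2: bits[5:13] width=8 -> value=190 (bin 10111110); offset now 13 = byte 1 bit 5; 11 bits remain
Read 3: bits[13:16] width=3 -> value=1 (bin 001); offset now 16 = byte 2 bit 0; 8 bits remain
Read 4: bits[16:17] width=1 -> value=1 (bin 1); offset now 17 = byte 2 bit 1; 7 bits remain
Read 5: bits[17:22] width=5 -> value=18 (bin 10010); offset now 22 = byte 2 bit 6; 2 bits remain

Answer: 22 18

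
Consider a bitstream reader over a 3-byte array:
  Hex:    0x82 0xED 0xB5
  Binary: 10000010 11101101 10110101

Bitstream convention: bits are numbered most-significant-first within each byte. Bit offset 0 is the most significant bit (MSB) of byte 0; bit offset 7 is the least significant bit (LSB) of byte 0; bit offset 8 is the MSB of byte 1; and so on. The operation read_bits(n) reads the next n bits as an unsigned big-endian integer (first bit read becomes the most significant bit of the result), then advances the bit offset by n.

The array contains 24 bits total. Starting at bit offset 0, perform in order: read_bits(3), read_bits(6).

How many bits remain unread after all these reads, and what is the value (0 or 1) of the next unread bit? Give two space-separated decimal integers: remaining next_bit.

Read 1: bits[0:3] width=3 -> value=4 (bin 100); offset now 3 = byte 0 bit 3; 21 bits remain
Read 2: bits[3:9] width=6 -> value=5 (bin 000101); offset now 9 = byte 1 bit 1; 15 bits remain

Answer: 15 1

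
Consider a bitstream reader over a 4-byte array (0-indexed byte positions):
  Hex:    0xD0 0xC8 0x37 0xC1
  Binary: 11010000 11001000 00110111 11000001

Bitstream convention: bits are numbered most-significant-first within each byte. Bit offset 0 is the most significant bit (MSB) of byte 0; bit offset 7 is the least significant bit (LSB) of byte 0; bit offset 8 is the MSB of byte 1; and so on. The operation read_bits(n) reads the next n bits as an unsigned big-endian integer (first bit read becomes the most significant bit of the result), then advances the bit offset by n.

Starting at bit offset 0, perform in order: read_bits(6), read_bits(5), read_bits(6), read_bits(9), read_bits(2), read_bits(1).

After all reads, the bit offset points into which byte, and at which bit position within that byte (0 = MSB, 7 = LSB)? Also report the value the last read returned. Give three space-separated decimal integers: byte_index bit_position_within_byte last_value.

Answer: 3 5 0

Derivation:
Read 1: bits[0:6] width=6 -> value=52 (bin 110100); offset now 6 = byte 0 bit 6; 26 bits remain
Read 2: bits[6:11] width=5 -> value=6 (bin 00110); offset now 11 = byte 1 bit 3; 21 bits remain
Read 3: bits[11:17] width=6 -> value=16 (bin 010000); offset now 17 = byte 2 bit 1; 15 bits remain
Read 4: bits[17:26] width=9 -> value=223 (bin 011011111); offset now 26 = byte 3 bit 2; 6 bits remain
Read 5: bits[26:28] width=2 -> value=0 (bin 00); offset now 28 = byte 3 bit 4; 4 bits remain
Read 6: bits[28:29] width=1 -> value=0 (bin 0); offset now 29 = byte 3 bit 5; 3 bits remain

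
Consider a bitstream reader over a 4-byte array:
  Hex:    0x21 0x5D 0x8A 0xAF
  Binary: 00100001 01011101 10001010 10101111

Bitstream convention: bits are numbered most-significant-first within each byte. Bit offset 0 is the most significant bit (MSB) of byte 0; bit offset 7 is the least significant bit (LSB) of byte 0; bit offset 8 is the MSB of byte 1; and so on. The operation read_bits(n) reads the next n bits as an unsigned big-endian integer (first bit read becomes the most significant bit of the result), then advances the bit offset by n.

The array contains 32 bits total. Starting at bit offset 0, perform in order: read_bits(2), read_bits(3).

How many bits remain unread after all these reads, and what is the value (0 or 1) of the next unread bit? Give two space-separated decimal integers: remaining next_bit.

Answer: 27 0

Derivation:
Read 1: bits[0:2] width=2 -> value=0 (bin 00); offset now 2 = byte 0 bit 2; 30 bits remain
Read 2: bits[2:5] width=3 -> value=4 (bin 100); offset now 5 = byte 0 bit 5; 27 bits remain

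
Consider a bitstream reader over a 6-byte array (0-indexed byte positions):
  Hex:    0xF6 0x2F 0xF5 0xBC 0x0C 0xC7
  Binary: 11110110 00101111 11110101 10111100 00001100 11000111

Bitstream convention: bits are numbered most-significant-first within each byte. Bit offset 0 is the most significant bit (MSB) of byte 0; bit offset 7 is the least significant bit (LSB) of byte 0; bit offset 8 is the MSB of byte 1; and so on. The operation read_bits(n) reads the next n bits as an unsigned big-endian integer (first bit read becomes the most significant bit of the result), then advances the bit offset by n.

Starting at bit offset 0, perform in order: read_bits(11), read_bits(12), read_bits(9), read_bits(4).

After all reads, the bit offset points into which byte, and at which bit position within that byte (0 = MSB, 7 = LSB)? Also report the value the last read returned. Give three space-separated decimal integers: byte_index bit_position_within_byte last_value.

Read 1: bits[0:11] width=11 -> value=1969 (bin 11110110001); offset now 11 = byte 1 bit 3; 37 bits remain
Read 2: bits[11:23] width=12 -> value=2042 (bin 011111111010); offset now 23 = byte 2 bit 7; 25 bits remain
Read 3: bits[23:32] width=9 -> value=444 (bin 110111100); offset now 32 = byte 4 bit 0; 16 bits remain
Read 4: bits[32:36] width=4 -> value=0 (bin 0000); offset now 36 = byte 4 bit 4; 12 bits remain

Answer: 4 4 0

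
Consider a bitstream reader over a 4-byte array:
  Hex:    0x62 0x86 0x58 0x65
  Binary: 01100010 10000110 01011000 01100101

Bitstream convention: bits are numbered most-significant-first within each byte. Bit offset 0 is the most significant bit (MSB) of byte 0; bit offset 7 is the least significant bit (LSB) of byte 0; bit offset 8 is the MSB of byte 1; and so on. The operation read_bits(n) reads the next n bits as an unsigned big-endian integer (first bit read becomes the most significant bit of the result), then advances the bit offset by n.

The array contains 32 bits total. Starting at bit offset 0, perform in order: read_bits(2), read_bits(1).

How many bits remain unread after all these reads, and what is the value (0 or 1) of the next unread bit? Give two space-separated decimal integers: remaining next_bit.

Read 1: bits[0:2] width=2 -> value=1 (bin 01); offset now 2 = byte 0 bit 2; 30 bits remain
Read 2: bits[2:3] width=1 -> value=1 (bin 1); offset now 3 = byte 0 bit 3; 29 bits remain

Answer: 29 0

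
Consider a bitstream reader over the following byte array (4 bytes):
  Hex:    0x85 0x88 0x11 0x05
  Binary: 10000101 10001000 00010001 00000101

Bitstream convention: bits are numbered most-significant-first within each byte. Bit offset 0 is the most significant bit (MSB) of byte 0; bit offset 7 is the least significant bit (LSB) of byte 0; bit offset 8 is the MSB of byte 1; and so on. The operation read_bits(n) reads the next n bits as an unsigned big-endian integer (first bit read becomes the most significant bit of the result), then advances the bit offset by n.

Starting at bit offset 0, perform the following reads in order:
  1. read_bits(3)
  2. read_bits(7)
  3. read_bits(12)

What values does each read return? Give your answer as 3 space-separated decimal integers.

Answer: 4 22 516

Derivation:
Read 1: bits[0:3] width=3 -> value=4 (bin 100); offset now 3 = byte 0 bit 3; 29 bits remain
Read 2: bits[3:10] width=7 -> value=22 (bin 0010110); offset now 10 = byte 1 bit 2; 22 bits remain
Read 3: bits[10:22] width=12 -> value=516 (bin 001000000100); offset now 22 = byte 2 bit 6; 10 bits remain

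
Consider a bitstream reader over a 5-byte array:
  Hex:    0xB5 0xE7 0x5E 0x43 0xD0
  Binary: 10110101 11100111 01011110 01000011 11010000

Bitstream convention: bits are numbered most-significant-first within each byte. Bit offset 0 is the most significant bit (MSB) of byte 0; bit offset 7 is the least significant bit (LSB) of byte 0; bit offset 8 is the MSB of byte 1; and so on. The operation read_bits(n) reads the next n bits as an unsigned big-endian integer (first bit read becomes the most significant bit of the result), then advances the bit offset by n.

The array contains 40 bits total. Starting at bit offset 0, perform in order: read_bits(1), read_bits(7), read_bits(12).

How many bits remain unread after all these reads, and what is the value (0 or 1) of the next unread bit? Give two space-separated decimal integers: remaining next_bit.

Read 1: bits[0:1] width=1 -> value=1 (bin 1); offset now 1 = byte 0 bit 1; 39 bits remain
Read 2: bits[1:8] width=7 -> value=53 (bin 0110101); offset now 8 = byte 1 bit 0; 32 bits remain
Read 3: bits[8:20] width=12 -> value=3701 (bin 111001110101); offset now 20 = byte 2 bit 4; 20 bits remain

Answer: 20 1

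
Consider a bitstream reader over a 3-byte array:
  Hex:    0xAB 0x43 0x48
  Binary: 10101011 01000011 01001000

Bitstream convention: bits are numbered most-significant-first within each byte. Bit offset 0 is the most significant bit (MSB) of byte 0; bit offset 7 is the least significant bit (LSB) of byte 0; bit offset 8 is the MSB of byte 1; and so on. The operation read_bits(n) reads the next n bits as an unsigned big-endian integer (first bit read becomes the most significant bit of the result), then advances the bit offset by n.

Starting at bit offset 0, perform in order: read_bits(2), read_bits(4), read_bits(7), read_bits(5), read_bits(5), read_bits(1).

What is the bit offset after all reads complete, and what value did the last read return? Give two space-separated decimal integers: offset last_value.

Read 1: bits[0:2] width=2 -> value=2 (bin 10); offset now 2 = byte 0 bit 2; 22 bits remain
Read 2: bits[2:6] width=4 -> value=10 (bin 1010); offset now 6 = byte 0 bit 6; 18 bits remain
Read 3: bits[6:13] width=7 -> value=104 (bin 1101000); offset now 13 = byte 1 bit 5; 11 bits remain
Read 4: bits[13:18] width=5 -> value=13 (bin 01101); offset now 18 = byte 2 bit 2; 6 bits remain
Read 5: bits[18:23] width=5 -> value=4 (bin 00100); offset now 23 = byte 2 bit 7; 1 bits remain
Read 6: bits[23:24] width=1 -> value=0 (bin 0); offset now 24 = byte 3 bit 0; 0 bits remain

Answer: 24 0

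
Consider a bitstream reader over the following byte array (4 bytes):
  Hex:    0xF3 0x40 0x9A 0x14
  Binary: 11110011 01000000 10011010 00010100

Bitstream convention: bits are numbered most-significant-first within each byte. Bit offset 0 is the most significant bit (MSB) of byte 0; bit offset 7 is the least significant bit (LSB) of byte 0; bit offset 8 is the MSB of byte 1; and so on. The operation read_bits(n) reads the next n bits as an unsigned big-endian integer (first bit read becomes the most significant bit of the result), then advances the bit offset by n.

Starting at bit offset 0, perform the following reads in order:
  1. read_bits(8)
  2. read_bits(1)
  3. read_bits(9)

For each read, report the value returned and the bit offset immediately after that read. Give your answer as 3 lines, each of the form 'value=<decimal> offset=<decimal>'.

Read 1: bits[0:8] width=8 -> value=243 (bin 11110011); offset now 8 = byte 1 bit 0; 24 bits remain
Read 2: bits[8:9] width=1 -> value=0 (bin 0); offset now 9 = byte 1 bit 1; 23 bits remain
Read 3: bits[9:18] width=9 -> value=258 (bin 100000010); offset now 18 = byte 2 bit 2; 14 bits remain

Answer: value=243 offset=8
value=0 offset=9
value=258 offset=18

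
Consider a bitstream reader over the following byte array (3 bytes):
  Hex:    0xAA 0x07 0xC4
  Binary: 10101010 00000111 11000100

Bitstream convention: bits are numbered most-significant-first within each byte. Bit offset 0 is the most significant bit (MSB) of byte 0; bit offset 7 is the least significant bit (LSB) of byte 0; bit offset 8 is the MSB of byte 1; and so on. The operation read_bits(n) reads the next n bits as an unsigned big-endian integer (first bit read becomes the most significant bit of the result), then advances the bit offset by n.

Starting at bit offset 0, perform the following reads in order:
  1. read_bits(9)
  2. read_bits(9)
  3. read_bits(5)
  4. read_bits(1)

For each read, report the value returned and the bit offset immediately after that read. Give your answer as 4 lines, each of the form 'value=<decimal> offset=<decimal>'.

Read 1: bits[0:9] width=9 -> value=340 (bin 101010100); offset now 9 = byte 1 bit 1; 15 bits remain
Read 2: bits[9:18] width=9 -> value=31 (bin 000011111); offset now 18 = byte 2 bit 2; 6 bits remain
Read 3: bits[18:23] width=5 -> value=2 (bin 00010); offset now 23 = byte 2 bit 7; 1 bits remain
Read 4: bits[23:24] width=1 -> value=0 (bin 0); offset now 24 = byte 3 bit 0; 0 bits remain

Answer: value=340 offset=9
value=31 offset=18
value=2 offset=23
value=0 offset=24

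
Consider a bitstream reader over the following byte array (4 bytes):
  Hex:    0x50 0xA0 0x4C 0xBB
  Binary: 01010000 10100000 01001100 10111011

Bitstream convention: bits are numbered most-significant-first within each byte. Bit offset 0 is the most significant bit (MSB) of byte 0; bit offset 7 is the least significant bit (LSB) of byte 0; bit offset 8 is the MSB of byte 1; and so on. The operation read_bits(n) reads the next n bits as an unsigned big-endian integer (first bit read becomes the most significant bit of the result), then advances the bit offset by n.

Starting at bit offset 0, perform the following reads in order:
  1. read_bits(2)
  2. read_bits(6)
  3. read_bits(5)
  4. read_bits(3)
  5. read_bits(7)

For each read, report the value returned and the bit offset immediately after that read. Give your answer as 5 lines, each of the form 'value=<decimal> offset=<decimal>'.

Answer: value=1 offset=2
value=16 offset=8
value=20 offset=13
value=0 offset=16
value=38 offset=23

Derivation:
Read 1: bits[0:2] width=2 -> value=1 (bin 01); offset now 2 = byte 0 bit 2; 30 bits remain
Read 2: bits[2:8] width=6 -> value=16 (bin 010000); offset now 8 = byte 1 bit 0; 24 bits remain
Read 3: bits[8:13] width=5 -> value=20 (bin 10100); offset now 13 = byte 1 bit 5; 19 bits remain
Read 4: bits[13:16] width=3 -> value=0 (bin 000); offset now 16 = byte 2 bit 0; 16 bits remain
Read 5: bits[16:23] width=7 -> value=38 (bin 0100110); offset now 23 = byte 2 bit 7; 9 bits remain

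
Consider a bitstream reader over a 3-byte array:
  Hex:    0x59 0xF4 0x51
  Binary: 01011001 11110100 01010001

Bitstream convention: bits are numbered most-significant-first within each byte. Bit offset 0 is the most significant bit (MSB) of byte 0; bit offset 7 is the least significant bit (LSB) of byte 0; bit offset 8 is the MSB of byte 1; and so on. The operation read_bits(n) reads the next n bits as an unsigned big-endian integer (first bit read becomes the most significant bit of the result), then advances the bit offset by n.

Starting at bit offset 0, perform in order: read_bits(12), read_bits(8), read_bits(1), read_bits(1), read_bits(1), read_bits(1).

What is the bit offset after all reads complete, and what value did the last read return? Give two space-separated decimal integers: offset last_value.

Answer: 24 1

Derivation:
Read 1: bits[0:12] width=12 -> value=1439 (bin 010110011111); offset now 12 = byte 1 bit 4; 12 bits remain
Read 2: bits[12:20] width=8 -> value=69 (bin 01000101); offset now 20 = byte 2 bit 4; 4 bits remain
Read 3: bits[20:21] width=1 -> value=0 (bin 0); offset now 21 = byte 2 bit 5; 3 bits remain
Read 4: bits[21:22] width=1 -> value=0 (bin 0); offset now 22 = byte 2 bit 6; 2 bits remain
Read 5: bits[22:23] width=1 -> value=0 (bin 0); offset now 23 = byte 2 bit 7; 1 bits remain
Read 6: bits[23:24] width=1 -> value=1 (bin 1); offset now 24 = byte 3 bit 0; 0 bits remain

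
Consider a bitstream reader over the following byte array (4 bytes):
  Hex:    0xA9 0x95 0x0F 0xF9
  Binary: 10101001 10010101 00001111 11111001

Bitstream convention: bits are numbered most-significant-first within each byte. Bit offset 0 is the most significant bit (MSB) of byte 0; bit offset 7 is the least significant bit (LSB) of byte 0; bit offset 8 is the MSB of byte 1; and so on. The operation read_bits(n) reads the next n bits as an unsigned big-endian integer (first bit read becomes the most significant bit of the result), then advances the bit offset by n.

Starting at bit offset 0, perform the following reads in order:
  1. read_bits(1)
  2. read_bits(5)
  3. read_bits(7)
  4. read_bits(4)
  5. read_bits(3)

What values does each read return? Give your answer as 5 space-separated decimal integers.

Read 1: bits[0:1] width=1 -> value=1 (bin 1); offset now 1 = byte 0 bit 1; 31 bits remain
Read 2: bits[1:6] width=5 -> value=10 (bin 01010); offset now 6 = byte 0 bit 6; 26 bits remain
Read 3: bits[6:13] width=7 -> value=50 (bin 0110010); offset now 13 = byte 1 bit 5; 19 bits remain
Read 4: bits[13:17] width=4 -> value=10 (bin 1010); offset now 17 = byte 2 bit 1; 15 bits remain
Read 5: bits[17:20] width=3 -> value=0 (bin 000); offset now 20 = byte 2 bit 4; 12 bits remain

Answer: 1 10 50 10 0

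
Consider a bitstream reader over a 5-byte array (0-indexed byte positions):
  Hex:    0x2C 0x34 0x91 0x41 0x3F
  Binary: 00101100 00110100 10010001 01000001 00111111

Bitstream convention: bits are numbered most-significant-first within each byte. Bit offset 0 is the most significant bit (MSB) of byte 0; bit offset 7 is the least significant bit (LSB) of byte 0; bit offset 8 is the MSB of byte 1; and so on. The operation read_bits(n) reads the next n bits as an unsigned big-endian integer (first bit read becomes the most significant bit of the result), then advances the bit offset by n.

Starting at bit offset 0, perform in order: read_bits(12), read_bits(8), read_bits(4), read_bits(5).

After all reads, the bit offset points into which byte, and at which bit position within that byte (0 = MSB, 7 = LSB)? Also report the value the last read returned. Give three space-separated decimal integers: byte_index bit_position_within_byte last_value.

Read 1: bits[0:12] width=12 -> value=707 (bin 001011000011); offset now 12 = byte 1 bit 4; 28 bits remain
Read 2: bits[12:20] width=8 -> value=73 (bin 01001001); offset now 20 = byte 2 bit 4; 20 bits remain
Read 3: bits[20:24] width=4 -> value=1 (bin 0001); offset now 24 = byte 3 bit 0; 16 bits remain
Read 4: bits[24:29] width=5 -> value=8 (bin 01000); offset now 29 = byte 3 bit 5; 11 bits remain

Answer: 3 5 8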